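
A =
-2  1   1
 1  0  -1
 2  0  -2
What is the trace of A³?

A² = [[7, -2, -5], [-4, 1, 3], [-8, 2, 6]]
A³ = [[-26, 7, 19], [15, -4, -11], [30, -8, -22]]

-52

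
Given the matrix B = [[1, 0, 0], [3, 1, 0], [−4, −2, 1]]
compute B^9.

B = I + N where N = [[0, 0, 0], [3, 0, 0], [−4, −2, 0]] is strictly lower-triangular, so N^3 = 0.
(I + N)^9 = I + 9·N + 36·N^2 = [[1, 0, 0], [27, 1, 0], [−252, −18, 1]].

[[1, 0, 0], [27, 1, 0], [−252, −18, 1]]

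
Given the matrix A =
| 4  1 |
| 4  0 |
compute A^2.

[[20, 4], [16, 4]]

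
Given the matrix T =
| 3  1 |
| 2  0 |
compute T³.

[[39, 11], [22, 6]]

T² = [[11, 3], [6, 2]]
T³ = [[39, 11], [22, 6]]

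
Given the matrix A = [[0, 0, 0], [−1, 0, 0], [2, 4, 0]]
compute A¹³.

[[0, 0, 0], [0, 0, 0], [0, 0, 0]]

A is strictly triangular, hence nilpotent: A³ = 0, so A¹³ = 0.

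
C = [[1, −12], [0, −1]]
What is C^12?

[[1, 0], [0, 1]]

C² = I (check: tr C = 0 and det C = −1), so C^12 = I since 12 is even.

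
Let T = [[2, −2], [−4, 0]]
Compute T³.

T² = [[12, −4], [−8, 8]]
T³ = [[40, −24], [−48, 16]]

[[40, −24], [−48, 16]]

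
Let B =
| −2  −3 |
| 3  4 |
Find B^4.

B^2 = [[−5, −6], [6, 7]]
B^3 = [[−8, −9], [9, 10]]
B^4 = [[−11, −12], [12, 13]]

[[−11, −12], [12, 13]]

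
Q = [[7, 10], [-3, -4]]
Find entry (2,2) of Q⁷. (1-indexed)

tr Q = 3 and det Q = 2, so the characteristic polynomial is λ² − (3)λ + (2) with roots 1 and 2.
Eigenvectors give P = [[-5, -2], [3, 1]] with P⁻¹ = [[1, 2], [-3, -5]], and Q = P·diag(1, 2)·P⁻¹.
Then Q⁷ = P·diag(1, 128)·P⁻¹ = [[-5, -256], [3, 128]] · [[1, 2], [-3, -5]] = [[763, 1270], [-381, -634]].

-634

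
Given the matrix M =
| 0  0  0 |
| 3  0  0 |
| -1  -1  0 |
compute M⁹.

M is strictly triangular, hence nilpotent: M³ = 0, so M⁹ = 0.

[[0, 0, 0], [0, 0, 0], [0, 0, 0]]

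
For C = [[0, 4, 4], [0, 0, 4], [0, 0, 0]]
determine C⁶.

[[0, 0, 0], [0, 0, 0], [0, 0, 0]]

C is strictly triangular, hence nilpotent: C³ = 0, so C⁶ = 0.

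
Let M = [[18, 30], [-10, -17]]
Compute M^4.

[[276, 390], [-130, -179]]

tr M = 1 and det M = -6, so the characteristic polynomial is λ² − (1)λ + (-6) with roots -2 and 3.
Eigenvectors give P = [[-3, 2], [2, -1]] with P⁻¹ = [[1, 2], [2, 3]], and M = P·diag(-2, 3)·P⁻¹.
Then M^4 = P·diag(16, 81)·P⁻¹ = [[-48, 162], [32, -81]] · [[1, 2], [2, 3]] = [[276, 390], [-130, -179]].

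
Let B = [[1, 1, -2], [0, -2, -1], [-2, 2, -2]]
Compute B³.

[[3, 17, -7], [-6, 6, -14], [-10, 34, -6]]

B² = [[5, -5, 1], [2, 2, 4], [2, -10, 6]]
B³ = [[3, 17, -7], [-6, 6, -14], [-10, 34, -6]]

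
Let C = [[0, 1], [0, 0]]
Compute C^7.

[[0, 0], [0, 0]]

C is strictly triangular, hence nilpotent: C^2 = 0, so C^7 = 0.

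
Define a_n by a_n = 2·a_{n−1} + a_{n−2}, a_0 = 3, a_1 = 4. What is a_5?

152

With companion matrix Q = [[2, 1], [1, 0]], [a_n, a_{n−1}]ᵀ = Q·[a_{n−1}, a_{n−2}]ᵀ, so [a_5, a_4]ᵀ = Q⁴·[a_1, a_0]ᵀ.
Q⁴ = [[29, 12], [12, 5]], giving [a_5, a_4]ᵀ = [[152], [63]].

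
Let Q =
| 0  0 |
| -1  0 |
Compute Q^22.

[[0, 0], [0, 0]]

Q is strictly triangular, hence nilpotent: Q^2 = 0, so Q^22 = 0.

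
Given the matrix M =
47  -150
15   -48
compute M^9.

[[182267, -605850], [60585, -201438]]

tr M = -1 and det M = -6, so the characteristic polynomial is λ² − (-1)λ + (-6) with roots -3 and 2.
Eigenvectors give P = [[3, 10], [1, 3]] with P⁻¹ = [[-3, 10], [1, -3]], and M = P·diag(-3, 2)·P⁻¹.
Then M^9 = P·diag(-19683, 512)·P⁻¹ = [[-59049, 5120], [-19683, 1536]] · [[-3, 10], [1, -3]] = [[182267, -605850], [60585, -201438]].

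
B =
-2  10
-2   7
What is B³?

[[-68, 190], [-38, 103]]

tr B = 5 and det B = 6, so the characteristic polynomial is λ² − (5)λ + (6) with roots 3 and 2.
Eigenvectors give P = [[2, 5], [1, 2]] with P⁻¹ = [[-2, 5], [1, -2]], and B = P·diag(3, 2)·P⁻¹.
Then B³ = P·diag(27, 8)·P⁻¹ = [[54, 40], [27, 16]] · [[-2, 5], [1, -2]] = [[-68, 190], [-38, 103]].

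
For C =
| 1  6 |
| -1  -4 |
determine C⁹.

tr C = -3 and det C = 2, so the characteristic polynomial is λ² − (-3)λ + (2) with roots -2 and -1.
Eigenvectors give P = [[-2, 3], [1, -1]] with P⁻¹ = [[1, 3], [1, 2]], and C = P·diag(-2, -1)·P⁻¹.
Then C⁹ = P·diag(-512, -1)·P⁻¹ = [[1024, -3], [-512, 1]] · [[1, 3], [1, 2]] = [[1021, 3066], [-511, -1534]].

[[1021, 3066], [-511, -1534]]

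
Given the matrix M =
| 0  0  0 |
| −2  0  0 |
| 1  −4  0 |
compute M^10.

M is strictly triangular, hence nilpotent: M^3 = 0, so M^10 = 0.

[[0, 0, 0], [0, 0, 0], [0, 0, 0]]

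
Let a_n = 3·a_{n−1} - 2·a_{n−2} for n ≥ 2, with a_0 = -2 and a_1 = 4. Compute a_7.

760

With companion matrix Q = [[3, -2], [1, 0]], [a_n, a_{n−1}]ᵀ = Q·[a_{n−1}, a_{n−2}]ᵀ, so [a_7, a_6]ᵀ = Q^6·[a_1, a_0]ᵀ.
Q^6 = [[127, -126], [63, -62]], giving [a_7, a_6]ᵀ = [[760], [376]].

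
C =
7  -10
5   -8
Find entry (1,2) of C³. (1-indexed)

tr C = -1 and det C = -6, so the characteristic polynomial is λ² − (-1)λ + (-6) with roots -3 and 2.
Eigenvectors give P = [[1, 2], [1, 1]] with P⁻¹ = [[-1, 2], [1, -1]], and C = P·diag(-3, 2)·P⁻¹.
Then C³ = P·diag(-27, 8)·P⁻¹ = [[-27, 16], [-27, 8]] · [[-1, 2], [1, -1]] = [[43, -70], [35, -62]].

-70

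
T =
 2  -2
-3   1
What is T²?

[[10, -6], [-9, 7]]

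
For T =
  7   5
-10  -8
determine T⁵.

[[307, 275], [-550, -518]]

tr T = -1 and det T = -6, so the characteristic polynomial is λ² − (-1)λ + (-6) with roots -3 and 2.
Eigenvectors give P = [[-1, -1], [2, 1]] with P⁻¹ = [[1, 1], [-2, -1]], and T = P·diag(-3, 2)·P⁻¹.
Then T⁵ = P·diag(-243, 32)·P⁻¹ = [[243, -32], [-486, 32]] · [[1, 1], [-2, -1]] = [[307, 275], [-550, -518]].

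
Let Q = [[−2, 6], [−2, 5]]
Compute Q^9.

[[−1532, 3066], [−1022, 2045]]

tr Q = 3 and det Q = 2, so the characteristic polynomial is λ² − (3)λ + (2) with roots 1 and 2.
Eigenvectors give P = [[2, −3], [1, −2]] with P⁻¹ = [[2, −3], [1, −2]], and Q = P·diag(1, 2)·P⁻¹.
Then Q^9 = P·diag(1, 512)·P⁻¹ = [[2, −1536], [1, −1024]] · [[2, −3], [1, −2]] = [[−1532, 3066], [−1022, 2045]].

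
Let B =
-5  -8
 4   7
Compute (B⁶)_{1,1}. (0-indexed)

tr B = 2 and det B = -3, so the characteristic polynomial is λ² − (2)λ + (-3) with roots 3 and -1.
Eigenvectors give P = [[-1, -2], [1, 1]] with P⁻¹ = [[1, 2], [-1, -1]], and B = P·diag(3, -1)·P⁻¹.
Then B⁶ = P·diag(729, 1)·P⁻¹ = [[-729, -2], [729, 1]] · [[1, 2], [-1, -1]] = [[-727, -1456], [728, 1457]].

1457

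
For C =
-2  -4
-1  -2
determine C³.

C² = [[8, 16], [4, 8]]
C³ = [[-32, -64], [-16, -32]]

[[-32, -64], [-16, -32]]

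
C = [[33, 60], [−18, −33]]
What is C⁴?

[[81, 0], [0, 81]]

tr C = 0 and det C = −9, so the characteristic polynomial is λ² − (0)λ + (−9) with roots 3 and −3.
Eigenvectors give P = [[−2, −5], [1, 3]] with P⁻¹ = [[−3, −5], [1, 2]], and C = P·diag(3, −3)·P⁻¹.
Then C⁴ = P·diag(81, 81)·P⁻¹ = [[−162, −405], [81, 243]] · [[−3, −5], [1, 2]] = [[81, 0], [0, 81]].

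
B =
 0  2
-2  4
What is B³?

B² = [[-4, 8], [-8, 12]]
B³ = [[-16, 24], [-24, 32]]

[[-16, 24], [-24, 32]]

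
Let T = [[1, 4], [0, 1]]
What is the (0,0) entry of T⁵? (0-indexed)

1

T = I + N where N = [[0, 4], [0, 0]] is strictly upper-triangular, so N² = 0.
(I + N)⁵ = I + 5·N = [[1, 20], [0, 1]].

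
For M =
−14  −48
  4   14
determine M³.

[[−56, −192], [16, 56]]

tr M = 0 and det M = −4, so the characteristic polynomial is λ² − (0)λ + (−4) with roots 2 and −2.
Eigenvectors give P = [[−3, 4], [1, −1]] with P⁻¹ = [[1, 4], [1, 3]], and M = P·diag(2, −2)·P⁻¹.
Then M³ = P·diag(8, −8)·P⁻¹ = [[−24, −32], [8, 8]] · [[1, 4], [1, 3]] = [[−56, −192], [16, 56]].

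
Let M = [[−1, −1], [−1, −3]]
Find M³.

[[−6, −14], [−14, −34]]

M² = [[2, 4], [4, 10]]
M³ = [[−6, −14], [−14, −34]]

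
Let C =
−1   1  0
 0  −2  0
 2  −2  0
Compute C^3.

[[−1, 7, 0], [0, −8, 0], [2, −14, 0]]

C^2 = [[1, −3, 0], [0, 4, 0], [−2, 6, 0]]
C^3 = [[−1, 7, 0], [0, −8, 0], [2, −14, 0]]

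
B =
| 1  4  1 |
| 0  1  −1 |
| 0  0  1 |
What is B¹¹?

[[1, 44, −209], [0, 1, −11], [0, 0, 1]]

B = I + N where N = [[0, 4, 1], [0, 0, −1], [0, 0, 0]] is strictly upper-triangular, so N³ = 0.
(I + N)¹¹ = I + 11·N + 55·N² = [[1, 44, −209], [0, 1, −11], [0, 0, 1]].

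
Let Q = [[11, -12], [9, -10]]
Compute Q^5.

[[131, -132], [99, -100]]

tr Q = 1 and det Q = -2, so the characteristic polynomial is λ² − (1)λ + (-2) with roots -1 and 2.
Eigenvectors give P = [[1, 4], [1, 3]] with P⁻¹ = [[-3, 4], [1, -1]], and Q = P·diag(-1, 2)·P⁻¹.
Then Q^5 = P·diag(-1, 32)·P⁻¹ = [[-1, 128], [-1, 96]] · [[-3, 4], [1, -1]] = [[131, -132], [99, -100]].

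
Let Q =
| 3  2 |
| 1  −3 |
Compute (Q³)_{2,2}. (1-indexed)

Q² = [[11, 0], [0, 11]]
Q³ = [[33, 22], [11, −33]]

−33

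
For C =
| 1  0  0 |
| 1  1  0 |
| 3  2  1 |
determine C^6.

[[1, 0, 0], [6, 1, 0], [48, 12, 1]]

C = I + N where N = [[0, 0, 0], [1, 0, 0], [3, 2, 0]] is strictly lower-triangular, so N^3 = 0.
(I + N)^6 = I + 6·N + 15·N^2 = [[1, 0, 0], [6, 1, 0], [48, 12, 1]].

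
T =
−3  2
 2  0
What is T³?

[[−51, 26], [26, −12]]

T² = [[13, −6], [−6, 4]]
T³ = [[−51, 26], [26, −12]]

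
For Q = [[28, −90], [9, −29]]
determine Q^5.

[[298, −990], [99, −329]]

tr Q = −1 and det Q = −2, so the characteristic polynomial is λ² − (−1)λ + (−2) with roots −2 and 1.
Eigenvectors give P = [[3, 10], [1, 3]] with P⁻¹ = [[−3, 10], [1, −3]], and Q = P·diag(−2, 1)·P⁻¹.
Then Q^5 = P·diag(−32, 1)·P⁻¹ = [[−96, 10], [−32, 3]] · [[−3, 10], [1, −3]] = [[298, −990], [99, −329]].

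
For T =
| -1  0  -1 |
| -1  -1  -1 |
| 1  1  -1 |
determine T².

[[0, -1, 2], [1, 0, 3], [-3, -2, -1]]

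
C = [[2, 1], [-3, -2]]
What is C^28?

C² = I (check: tr C = 0 and det C = -1), so C^28 = I since 28 is even.

[[1, 0], [0, 1]]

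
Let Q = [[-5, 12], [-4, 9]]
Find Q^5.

[[-725, 1452], [-484, 969]]

tr Q = 4 and det Q = 3, so the characteristic polynomial is λ² − (4)λ + (3) with roots 3 and 1.
Eigenvectors give P = [[3, 2], [2, 1]] with P⁻¹ = [[-1, 2], [2, -3]], and Q = P·diag(3, 1)·P⁻¹.
Then Q^5 = P·diag(243, 1)·P⁻¹ = [[729, 2], [486, 1]] · [[-1, 2], [2, -3]] = [[-725, 1452], [-484, 969]].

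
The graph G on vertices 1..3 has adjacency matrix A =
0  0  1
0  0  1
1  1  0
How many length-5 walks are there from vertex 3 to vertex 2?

The number of length-5 walks from vertex 3 to vertex 2 is entry (3,2) of A^5, where A is the adjacency matrix.
A^2 = [[1, 1, 0], [1, 1, 0], [0, 0, 2]]
A^3 = [[0, 0, 2], [0, 0, 2], [2, 2, 0]]
A^4 = [[2, 2, 0], [2, 2, 0], [0, 0, 4]]
A^5 = [[0, 0, 4], [0, 0, 4], [4, 4, 0]]

4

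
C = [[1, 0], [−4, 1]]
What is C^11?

[[1, 0], [−44, 1]]

C = I + N where N = [[0, 0], [−4, 0]] is strictly lower-triangular, so N^2 = 0.
(I + N)^11 = I + 11·N = [[1, 0], [−44, 1]].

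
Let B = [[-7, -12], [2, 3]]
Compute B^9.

tr B = -4 and det B = 3, so the characteristic polynomial is λ² − (-4)λ + (3) with roots -1 and -3.
Eigenvectors give P = [[-2, -3], [1, 1]] with P⁻¹ = [[1, 3], [-1, -2]], and B = P·diag(-1, -3)·P⁻¹.
Then B^9 = P·diag(-1, -19683)·P⁻¹ = [[2, 59049], [-1, -19683]] · [[1, 3], [-1, -2]] = [[-59047, -118092], [19682, 39363]].

[[-59047, -118092], [19682, 39363]]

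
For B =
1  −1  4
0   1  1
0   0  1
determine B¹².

[[1, −12, −18], [0, 1, 12], [0, 0, 1]]

B = I + N where N = [[0, −1, 4], [0, 0, 1], [0, 0, 0]] is strictly upper-triangular, so N³ = 0.
(I + N)¹² = I + 12·N + 66·N² = [[1, −12, −18], [0, 1, 12], [0, 0, 1]].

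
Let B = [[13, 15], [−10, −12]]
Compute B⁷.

[[6817, 6945], [−4630, −4758]]

tr B = 1 and det B = −6, so the characteristic polynomial is λ² − (1)λ + (−6) with roots 3 and −2.
Eigenvectors give P = [[3, −1], [−2, 1]] with P⁻¹ = [[1, 1], [2, 3]], and B = P·diag(3, −2)·P⁻¹.
Then B⁷ = P·diag(2187, −128)·P⁻¹ = [[6561, 128], [−4374, −128]] · [[1, 1], [2, 3]] = [[6817, 6945], [−4630, −4758]].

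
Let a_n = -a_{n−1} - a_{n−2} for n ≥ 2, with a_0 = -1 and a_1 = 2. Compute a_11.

-1

With companion matrix T = [[-1, -1], [1, 0]], [a_n, a_{n−1}]ᵀ = T·[a_{n−1}, a_{n−2}]ᵀ, so [a_11, a_10]ᵀ = T¹⁰·[a_1, a_0]ᵀ.
T¹⁰ = [[-1, -1], [1, 0]], giving [a_11, a_10]ᵀ = [[-1], [2]].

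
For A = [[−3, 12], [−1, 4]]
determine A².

[[−3, 12], [−1, 4]]

A² = A (a projection; rank 1, trace 1), so A² = A.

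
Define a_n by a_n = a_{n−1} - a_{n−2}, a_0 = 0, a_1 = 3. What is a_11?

-3

With companion matrix A = [[1, -1], [1, 0]], [a_n, a_{n−1}]ᵀ = A·[a_{n−1}, a_{n−2}]ᵀ, so [a_11, a_10]ᵀ = A¹⁰·[a_1, a_0]ᵀ.
A¹⁰ = [[-1, 1], [-1, 0]], giving [a_11, a_10]ᵀ = [[-3], [-3]].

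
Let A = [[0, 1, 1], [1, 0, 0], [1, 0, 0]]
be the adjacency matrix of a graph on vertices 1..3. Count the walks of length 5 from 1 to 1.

The number of length-5 walks from vertex 1 to vertex 1 is entry (1,1) of A⁵, where A is the adjacency matrix.
A² = [[2, 0, 0], [0, 1, 1], [0, 1, 1]]
A³ = [[0, 2, 2], [2, 0, 0], [2, 0, 0]]
A⁴ = [[4, 0, 0], [0, 2, 2], [0, 2, 2]]
A⁵ = [[0, 4, 4], [4, 0, 0], [4, 0, 0]]

0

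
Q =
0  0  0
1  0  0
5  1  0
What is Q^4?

Q is strictly triangular, hence nilpotent: Q^3 = 0, so Q^4 = 0.

[[0, 0, 0], [0, 0, 0], [0, 0, 0]]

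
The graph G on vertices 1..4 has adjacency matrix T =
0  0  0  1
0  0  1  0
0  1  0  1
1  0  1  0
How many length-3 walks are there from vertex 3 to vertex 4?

3

The number of length-3 walks from vertex 3 to vertex 4 is entry (3,4) of T^3, where T is the adjacency matrix.
T^2 = [[1, 0, 1, 0], [0, 1, 0, 1], [1, 0, 2, 0], [0, 1, 0, 2]]
T^3 = [[0, 1, 0, 2], [1, 0, 2, 0], [0, 2, 0, 3], [2, 0, 3, 0]]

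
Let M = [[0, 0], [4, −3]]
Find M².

[[0, 0], [−12, 9]]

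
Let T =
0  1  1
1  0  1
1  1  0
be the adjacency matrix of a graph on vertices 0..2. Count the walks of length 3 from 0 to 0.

The number of length-3 walks from vertex 0 to vertex 0 is entry (0,0) of T^3, where T is the adjacency matrix.
T^2 = [[2, 1, 1], [1, 2, 1], [1, 1, 2]]
T^3 = [[2, 3, 3], [3, 2, 3], [3, 3, 2]]

2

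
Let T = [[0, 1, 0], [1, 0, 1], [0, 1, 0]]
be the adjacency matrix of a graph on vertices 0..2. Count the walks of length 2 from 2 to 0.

1

The number of length-2 walks from vertex 2 to vertex 0 is entry (2,0) of T^2, where T is the adjacency matrix.
T^2 = [[1, 0, 1], [0, 2, 0], [1, 0, 1]]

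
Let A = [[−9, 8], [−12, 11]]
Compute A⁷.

tr A = 2 and det A = −3, so the characteristic polynomial is λ² − (2)λ + (−3) with roots −1 and 3.
Eigenvectors give P = [[1, −2], [1, −3]] with P⁻¹ = [[3, −2], [1, −1]], and A = P·diag(−1, 3)·P⁻¹.
Then A⁷ = P·diag(−1, 2187)·P⁻¹ = [[−1, −4374], [−1, −6561]] · [[3, −2], [1, −1]] = [[−4377, 4376], [−6564, 6563]].

[[−4377, 4376], [−6564, 6563]]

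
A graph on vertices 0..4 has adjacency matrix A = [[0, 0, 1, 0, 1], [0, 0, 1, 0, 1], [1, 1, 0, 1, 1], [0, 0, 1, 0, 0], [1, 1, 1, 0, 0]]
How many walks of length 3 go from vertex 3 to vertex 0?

The number of length-3 walks from vertex 3 to vertex 0 is entry (3,0) of A³, where A is the adjacency matrix.
A² = [[2, 2, 1, 1, 1], [2, 2, 1, 1, 1], [1, 1, 4, 0, 2], [1, 1, 0, 1, 1], [1, 1, 2, 1, 3]]
A³ = [[2, 2, 6, 1, 5], [2, 2, 6, 1, 5], [6, 6, 4, 4, 6], [1, 1, 4, 0, 2], [5, 5, 6, 2, 4]]

1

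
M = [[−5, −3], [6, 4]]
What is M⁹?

tr M = −1 and det M = −2, so the characteristic polynomial is λ² − (−1)λ + (−2) with roots −2 and 1.
Eigenvectors give P = [[1, 1], [−1, −2]] with P⁻¹ = [[2, 1], [−1, −1]], and M = P·diag(−2, 1)·P⁻¹.
Then M⁹ = P·diag(−512, 1)·P⁻¹ = [[−512, 1], [512, −2]] · [[2, 1], [−1, −1]] = [[−1025, −513], [1026, 514]].

[[−1025, −513], [1026, 514]]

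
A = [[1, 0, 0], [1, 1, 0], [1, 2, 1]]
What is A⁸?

[[1, 0, 0], [8, 1, 0], [64, 16, 1]]

A = I + N where N = [[0, 0, 0], [1, 0, 0], [1, 2, 0]] is strictly lower-triangular, so N³ = 0.
(I + N)⁸ = I + 8·N + 28·N² = [[1, 0, 0], [8, 1, 0], [64, 16, 1]].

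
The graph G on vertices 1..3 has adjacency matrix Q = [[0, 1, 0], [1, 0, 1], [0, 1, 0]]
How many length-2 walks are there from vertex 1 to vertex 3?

1

The number of length-2 walks from vertex 1 to vertex 3 is entry (1,3) of Q², where Q is the adjacency matrix.
Q² = [[1, 0, 1], [0, 2, 0], [1, 0, 1]]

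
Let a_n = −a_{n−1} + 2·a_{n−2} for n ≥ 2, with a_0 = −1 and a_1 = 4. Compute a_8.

With companion matrix T = [[−1, 2], [1, 0]], [a_n, a_{n−1}]ᵀ = T·[a_{n−1}, a_{n−2}]ᵀ, so [a_8, a_7]ᵀ = T^7·[a_1, a_0]ᵀ.
T^7 = [[−85, 86], [43, −42]], giving [a_8, a_7]ᵀ = [[−426], [214]].

−426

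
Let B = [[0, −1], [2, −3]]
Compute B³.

tr B = −3 and det B = 2, so the characteristic polynomial is λ² − (−3)λ + (2) with roots −1 and −2.
Eigenvectors give P = [[1, −1], [1, −2]] with P⁻¹ = [[2, −1], [1, −1]], and B = P·diag(−1, −2)·P⁻¹.
Then B³ = P·diag(−1, −8)·P⁻¹ = [[−1, 8], [−1, 16]] · [[2, −1], [1, −1]] = [[6, −7], [14, −15]].

[[6, −7], [14, −15]]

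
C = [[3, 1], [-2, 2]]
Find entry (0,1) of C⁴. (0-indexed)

C² = [[7, 5], [-10, 2]]
C³ = [[11, 17], [-34, -6]]
C⁴ = [[-1, 45], [-90, -46]]

45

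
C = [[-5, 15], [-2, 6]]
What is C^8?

[[-5, 15], [-2, 6]]

C² = C (a projection; rank 1, trace 1), so C^8 = C.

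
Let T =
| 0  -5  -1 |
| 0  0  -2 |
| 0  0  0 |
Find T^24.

T is strictly triangular, hence nilpotent: T^3 = 0, so T^24 = 0.

[[0, 0, 0], [0, 0, 0], [0, 0, 0]]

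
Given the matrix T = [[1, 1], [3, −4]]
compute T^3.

[[−5, 16], [48, −85]]

T^2 = [[4, −3], [−9, 19]]
T^3 = [[−5, 16], [48, −85]]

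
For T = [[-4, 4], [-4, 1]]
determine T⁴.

T² = [[0, -12], [12, -15]]
T³ = [[48, -12], [12, 33]]
T⁴ = [[-144, 180], [-180, 81]]

[[-144, 180], [-180, 81]]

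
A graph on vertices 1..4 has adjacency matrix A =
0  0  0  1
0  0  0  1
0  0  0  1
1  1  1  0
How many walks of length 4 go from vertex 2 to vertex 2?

The number of length-4 walks from vertex 2 to vertex 2 is entry (2,2) of A⁴, where A is the adjacency matrix.
A² = [[1, 1, 1, 0], [1, 1, 1, 0], [1, 1, 1, 0], [0, 0, 0, 3]]
A³ = [[0, 0, 0, 3], [0, 0, 0, 3], [0, 0, 0, 3], [3, 3, 3, 0]]
A⁴ = [[3, 3, 3, 0], [3, 3, 3, 0], [3, 3, 3, 0], [0, 0, 0, 9]]

3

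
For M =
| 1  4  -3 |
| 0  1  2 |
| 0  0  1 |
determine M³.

[[1, 12, 15], [0, 1, 6], [0, 0, 1]]

M = I + N where N = [[0, 4, -3], [0, 0, 2], [0, 0, 0]] is strictly upper-triangular, so N³ = 0.
(I + N)³ = I + 3·N + 3·N² = [[1, 12, 15], [0, 1, 6], [0, 0, 1]].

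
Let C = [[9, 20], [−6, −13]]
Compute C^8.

tr C = −4 and det C = 3, so the characteristic polynomial is λ² − (−4)λ + (3) with roots −1 and −3.
Eigenvectors give P = [[−2, −5], [1, 3]] with P⁻¹ = [[−3, −5], [1, 2]], and C = P·diag(−1, −3)·P⁻¹.
Then C^8 = P·diag(1, 6561)·P⁻¹ = [[−2, −32805], [1, 19683]] · [[−3, −5], [1, 2]] = [[−32799, −65600], [19680, 39361]].

[[−32799, −65600], [19680, 39361]]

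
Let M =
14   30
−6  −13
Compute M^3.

[[44, 90], [−18, −37]]

tr M = 1 and det M = −2, so the characteristic polynomial is λ² − (1)λ + (−2) with roots −1 and 2.
Eigenvectors give P = [[−2, 5], [1, −2]] with P⁻¹ = [[2, 5], [1, 2]], and M = P·diag(−1, 2)·P⁻¹.
Then M^3 = P·diag(−1, 8)·P⁻¹ = [[2, 40], [−1, −16]] · [[2, 5], [1, 2]] = [[44, 90], [−18, −37]].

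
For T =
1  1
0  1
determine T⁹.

T = I + N where N = [[0, 1], [0, 0]] is strictly upper-triangular, so N² = 0.
(I + N)⁹ = I + 9·N = [[1, 9], [0, 1]].

[[1, 9], [0, 1]]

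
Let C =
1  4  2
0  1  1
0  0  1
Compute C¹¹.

[[1, 44, 242], [0, 1, 11], [0, 0, 1]]

C = I + N where N = [[0, 4, 2], [0, 0, 1], [0, 0, 0]] is strictly upper-triangular, so N³ = 0.
(I + N)¹¹ = I + 11·N + 55·N² = [[1, 44, 242], [0, 1, 11], [0, 0, 1]].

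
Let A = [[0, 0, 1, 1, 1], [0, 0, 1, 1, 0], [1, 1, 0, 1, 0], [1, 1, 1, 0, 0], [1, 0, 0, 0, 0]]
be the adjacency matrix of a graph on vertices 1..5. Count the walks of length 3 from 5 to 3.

1

The number of length-3 walks from vertex 5 to vertex 3 is entry (5,3) of A³, where A is the adjacency matrix.
A² = [[3, 2, 1, 1, 0], [2, 2, 1, 1, 0], [1, 1, 3, 2, 1], [1, 1, 2, 3, 1], [0, 0, 1, 1, 1]]
A³ = [[2, 2, 6, 6, 3], [2, 2, 5, 5, 2], [6, 5, 4, 5, 1], [6, 5, 5, 4, 1], [3, 2, 1, 1, 0]]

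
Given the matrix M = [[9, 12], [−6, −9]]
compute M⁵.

[[729, 972], [−486, −729]]

tr M = 0 and det M = −9, so the characteristic polynomial is λ² − (0)λ + (−9) with roots 3 and −3.
Eigenvectors give P = [[−2, −1], [1, 1]] with P⁻¹ = [[−1, −1], [1, 2]], and M = P·diag(3, −3)·P⁻¹.
Then M⁵ = P·diag(243, −243)·P⁻¹ = [[−486, 243], [243, −243]] · [[−1, −1], [1, 2]] = [[729, 972], [−486, −729]].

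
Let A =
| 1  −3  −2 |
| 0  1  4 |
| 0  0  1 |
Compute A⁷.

[[1, −21, −266], [0, 1, 28], [0, 0, 1]]

A = I + N where N = [[0, −3, −2], [0, 0, 4], [0, 0, 0]] is strictly upper-triangular, so N³ = 0.
(I + N)⁷ = I + 7·N + 21·N² = [[1, −21, −266], [0, 1, 28], [0, 0, 1]].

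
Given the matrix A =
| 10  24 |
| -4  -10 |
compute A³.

tr A = 0 and det A = -4, so the characteristic polynomial is λ² − (0)λ + (-4) with roots 2 and -2.
Eigenvectors give P = [[3, -2], [-1, 1]] with P⁻¹ = [[1, 2], [1, 3]], and A = P·diag(2, -2)·P⁻¹.
Then A³ = P·diag(8, -8)·P⁻¹ = [[24, 16], [-8, -8]] · [[1, 2], [1, 3]] = [[40, 96], [-16, -40]].

[[40, 96], [-16, -40]]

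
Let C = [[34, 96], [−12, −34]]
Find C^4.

tr C = 0 and det C = −4, so the characteristic polynomial is λ² − (0)λ + (−4) with roots −2 and 2.
Eigenvectors give P = [[−8, −3], [3, 1]] with P⁻¹ = [[1, 3], [−3, −8]], and C = P·diag(−2, 2)·P⁻¹.
Then C^4 = P·diag(16, 16)·P⁻¹ = [[−128, −48], [48, 16]] · [[1, 3], [−3, −8]] = [[16, 0], [0, 16]].

[[16, 0], [0, 16]]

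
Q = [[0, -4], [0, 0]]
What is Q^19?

Q is strictly triangular, hence nilpotent: Q^2 = 0, so Q^19 = 0.

[[0, 0], [0, 0]]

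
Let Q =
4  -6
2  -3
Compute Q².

[[4, -6], [2, -3]]

Q² = Q (a projection; rank 1, trace 1), so Q² = Q.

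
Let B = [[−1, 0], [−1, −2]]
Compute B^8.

[[1, 0], [255, 256]]

tr B = −3 and det B = 2, so the characteristic polynomial is λ² − (−3)λ + (2) with roots −1 and −2.
Eigenvectors give P = [[1, 0], [−1, −1]] with P⁻¹ = [[1, 0], [−1, −1]], and B = P·diag(−1, −2)·P⁻¹.
Then B^8 = P·diag(1, 256)·P⁻¹ = [[1, 0], [−1, −256]] · [[1, 0], [−1, −1]] = [[1, 0], [255, 256]].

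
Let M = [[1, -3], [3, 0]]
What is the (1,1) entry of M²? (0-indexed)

-9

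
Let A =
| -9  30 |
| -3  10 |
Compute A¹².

[[-9, 30], [-3, 10]]

A² = A (a projection; rank 1, trace 1), so A¹² = A.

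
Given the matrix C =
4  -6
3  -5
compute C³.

[[10, -18], [9, -17]]

tr C = -1 and det C = -2, so the characteristic polynomial is λ² − (-1)λ + (-2) with roots 1 and -2.
Eigenvectors give P = [[-2, 1], [-1, 1]] with P⁻¹ = [[-1, 1], [-1, 2]], and C = P·diag(1, -2)·P⁻¹.
Then C³ = P·diag(1, -8)·P⁻¹ = [[-2, -8], [-1, -8]] · [[-1, 1], [-1, 2]] = [[10, -18], [9, -17]].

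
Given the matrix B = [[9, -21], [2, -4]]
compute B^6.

[[4719, -13965], [1330, -3926]]

tr B = 5 and det B = 6, so the characteristic polynomial is λ² − (5)λ + (6) with roots 3 and 2.
Eigenvectors give P = [[7, 3], [2, 1]] with P⁻¹ = [[1, -3], [-2, 7]], and B = P·diag(3, 2)·P⁻¹.
Then B^6 = P·diag(729, 64)·P⁻¹ = [[5103, 192], [1458, 64]] · [[1, -3], [-2, 7]] = [[4719, -13965], [1330, -3926]].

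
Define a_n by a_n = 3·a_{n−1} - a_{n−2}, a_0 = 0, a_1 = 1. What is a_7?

377

With companion matrix T = [[3, -1], [1, 0]], [a_n, a_{n−1}]ᵀ = T·[a_{n−1}, a_{n−2}]ᵀ, so [a_7, a_6]ᵀ = T⁶·[a_1, a_0]ᵀ.
T⁶ = [[377, -144], [144, -55]], giving [a_7, a_6]ᵀ = [[377], [144]].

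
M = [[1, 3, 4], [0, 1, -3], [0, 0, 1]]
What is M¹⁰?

M = I + N where N = [[0, 3, 4], [0, 0, -3], [0, 0, 0]] is strictly upper-triangular, so N³ = 0.
(I + N)¹⁰ = I + 10·N + 45·N² = [[1, 30, -365], [0, 1, -30], [0, 0, 1]].

[[1, 30, -365], [0, 1, -30], [0, 0, 1]]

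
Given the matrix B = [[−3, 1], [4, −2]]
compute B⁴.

[[269, −105], [−420, 164]]

B² = [[13, −5], [−20, 8]]
B³ = [[−59, 23], [92, −36]]
B⁴ = [[269, −105], [−420, 164]]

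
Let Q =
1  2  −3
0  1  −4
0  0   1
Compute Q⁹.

[[1, 18, −315], [0, 1, −36], [0, 0, 1]]

Q = I + N where N = [[0, 2, −3], [0, 0, −4], [0, 0, 0]] is strictly upper-triangular, so N³ = 0.
(I + N)⁹ = I + 9·N + 36·N² = [[1, 18, −315], [0, 1, −36], [0, 0, 1]].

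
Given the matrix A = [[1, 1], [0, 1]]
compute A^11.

[[1, 11], [0, 1]]

A = I + N where N = [[0, 1], [0, 0]] is strictly upper-triangular, so N^2 = 0.
(I + N)^11 = I + 11·N = [[1, 11], [0, 1]].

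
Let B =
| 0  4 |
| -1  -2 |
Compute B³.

B² = [[-4, -8], [2, 0]]
B³ = [[8, 0], [0, 8]]

[[8, 0], [0, 8]]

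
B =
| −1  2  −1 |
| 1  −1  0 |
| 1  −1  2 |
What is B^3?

[[−6, 8, −4], [4, −6, 0], [4, −4, 6]]

B^2 = [[2, −3, −1], [−2, 3, −1], [0, 1, 3]]
B^3 = [[−6, 8, −4], [4, −6, 0], [4, −4, 6]]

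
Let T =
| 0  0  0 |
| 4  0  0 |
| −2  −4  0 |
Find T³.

[[0, 0, 0], [0, 0, 0], [0, 0, 0]]

T is strictly triangular, hence nilpotent: T³ = 0, so T³ = 0.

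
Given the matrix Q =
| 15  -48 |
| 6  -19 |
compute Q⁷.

[[17487, -52464], [6558, -19675]]

tr Q = -4 and det Q = 3, so the characteristic polynomial is λ² − (-4)λ + (3) with roots -3 and -1.
Eigenvectors give P = [[-8, -3], [-3, -1]] with P⁻¹ = [[1, -3], [-3, 8]], and Q = P·diag(-3, -1)·P⁻¹.
Then Q⁷ = P·diag(-2187, -1)·P⁻¹ = [[17496, 3], [6561, 1]] · [[1, -3], [-3, 8]] = [[17487, -52464], [6558, -19675]].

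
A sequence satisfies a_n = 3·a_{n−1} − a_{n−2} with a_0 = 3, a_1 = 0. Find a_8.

With companion matrix C = [[3, −1], [1, 0]], [a_n, a_{n−1}]ᵀ = C·[a_{n−1}, a_{n−2}]ᵀ, so [a_8, a_7]ᵀ = C^7·[a_1, a_0]ᵀ.
C^7 = [[987, −377], [377, −144]], giving [a_8, a_7]ᵀ = [[−1131], [−432]].

−1131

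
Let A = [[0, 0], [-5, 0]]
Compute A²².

A is strictly triangular, hence nilpotent: A² = 0, so A²² = 0.

[[0, 0], [0, 0]]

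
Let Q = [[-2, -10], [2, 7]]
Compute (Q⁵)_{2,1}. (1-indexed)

422

tr Q = 5 and det Q = 6, so the characteristic polynomial is λ² − (5)λ + (6) with roots 3 and 2.
Eigenvectors give P = [[-2, 5], [1, -2]] with P⁻¹ = [[2, 5], [1, 2]], and Q = P·diag(3, 2)·P⁻¹.
Then Q⁵ = P·diag(243, 32)·P⁻¹ = [[-486, 160], [243, -64]] · [[2, 5], [1, 2]] = [[-812, -2110], [422, 1087]].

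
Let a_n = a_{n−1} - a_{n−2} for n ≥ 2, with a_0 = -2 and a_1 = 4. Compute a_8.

With companion matrix T = [[1, -1], [1, 0]], [a_n, a_{n−1}]ᵀ = T·[a_{n−1}, a_{n−2}]ᵀ, so [a_8, a_7]ᵀ = T⁷·[a_1, a_0]ᵀ.
T⁷ = [[1, -1], [1, 0]], giving [a_8, a_7]ᵀ = [[6], [4]].

6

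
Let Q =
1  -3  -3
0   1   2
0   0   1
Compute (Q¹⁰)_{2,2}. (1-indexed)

1

Q = I + N where N = [[0, -3, -3], [0, 0, 2], [0, 0, 0]] is strictly upper-triangular, so N³ = 0.
(I + N)¹⁰ = I + 10·N + 45·N² = [[1, -30, -300], [0, 1, 20], [0, 0, 1]].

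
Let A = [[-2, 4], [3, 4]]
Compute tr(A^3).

A^2 = [[16, 8], [6, 28]]
A^3 = [[-8, 96], [72, 136]]

128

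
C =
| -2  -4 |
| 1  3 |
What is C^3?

[[-4, -12], [3, 11]]

C^2 = [[0, -4], [1, 5]]
C^3 = [[-4, -12], [3, 11]]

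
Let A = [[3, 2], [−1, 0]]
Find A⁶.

[[127, 126], [−63, −62]]

tr A = 3 and det A = 2, so the characteristic polynomial is λ² − (3)λ + (2) with roots 1 and 2.
Eigenvectors give P = [[−1, −2], [1, 1]] with P⁻¹ = [[1, 2], [−1, −1]], and A = P·diag(1, 2)·P⁻¹.
Then A⁶ = P·diag(1, 64)·P⁻¹ = [[−1, −128], [1, 64]] · [[1, 2], [−1, −1]] = [[127, 126], [−63, −62]].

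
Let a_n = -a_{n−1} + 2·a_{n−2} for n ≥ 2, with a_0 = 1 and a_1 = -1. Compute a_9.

With companion matrix M = [[-1, 2], [1, 0]], [a_n, a_{n−1}]ᵀ = M·[a_{n−1}, a_{n−2}]ᵀ, so [a_9, a_8]ᵀ = M⁸·[a_1, a_0]ᵀ.
M⁸ = [[171, -170], [-85, 86]], giving [a_9, a_8]ᵀ = [[-341], [171]].

-341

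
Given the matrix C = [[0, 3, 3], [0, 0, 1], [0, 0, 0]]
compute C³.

[[0, 0, 0], [0, 0, 0], [0, 0, 0]]

C is strictly triangular, hence nilpotent: C³ = 0, so C³ = 0.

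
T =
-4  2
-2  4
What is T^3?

T^2 = [[12, 0], [0, 12]]
T^3 = [[-48, 24], [-24, 48]]

[[-48, 24], [-24, 48]]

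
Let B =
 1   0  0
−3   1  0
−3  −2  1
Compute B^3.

B = I + N where N = [[0, 0, 0], [−3, 0, 0], [−3, −2, 0]] is strictly lower-triangular, so N^3 = 0.
(I + N)^3 = I + 3·N + 3·N^2 = [[1, 0, 0], [−9, 1, 0], [9, −6, 1]].

[[1, 0, 0], [−9, 1, 0], [9, −6, 1]]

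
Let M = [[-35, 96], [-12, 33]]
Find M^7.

[[-19691, 52512], [-6564, 17505]]

tr M = -2 and det M = -3, so the characteristic polynomial is λ² − (-2)λ + (-3) with roots 1 and -3.
Eigenvectors give P = [[-8, 3], [-3, 1]] with P⁻¹ = [[1, -3], [3, -8]], and M = P·diag(1, -3)·P⁻¹.
Then M^7 = P·diag(1, -2187)·P⁻¹ = [[-8, -6561], [-3, -2187]] · [[1, -3], [3, -8]] = [[-19691, 52512], [-6564, 17505]].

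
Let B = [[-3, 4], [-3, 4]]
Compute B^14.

[[-3, 4], [-3, 4]]

B² = B (a projection; rank 1, trace 1), so B^14 = B.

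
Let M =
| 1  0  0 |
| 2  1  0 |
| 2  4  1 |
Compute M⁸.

M = I + N where N = [[0, 0, 0], [2, 0, 0], [2, 4, 0]] is strictly lower-triangular, so N³ = 0.
(I + N)⁸ = I + 8·N + 28·N² = [[1, 0, 0], [16, 1, 0], [240, 32, 1]].

[[1, 0, 0], [16, 1, 0], [240, 32, 1]]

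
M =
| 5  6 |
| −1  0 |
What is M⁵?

tr M = 5 and det M = 6, so the characteristic polynomial is λ² − (5)λ + (6) with roots 2 and 3.
Eigenvectors give P = [[2, −3], [−1, 1]] with P⁻¹ = [[−1, −3], [−1, −2]], and M = P·diag(2, 3)·P⁻¹.
Then M⁵ = P·diag(32, 243)·P⁻¹ = [[64, −729], [−32, 243]] · [[−1, −3], [−1, −2]] = [[665, 1266], [−211, −390]].

[[665, 1266], [−211, −390]]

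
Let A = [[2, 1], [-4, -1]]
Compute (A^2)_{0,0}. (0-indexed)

0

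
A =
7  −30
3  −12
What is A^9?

[[172027, −575130], [57513, −192222]]

tr A = −5 and det A = 6, so the characteristic polynomial is λ² − (−5)λ + (6) with roots −2 and −3.
Eigenvectors give P = [[10, 3], [3, 1]] with P⁻¹ = [[1, −3], [−3, 10]], and A = P·diag(−2, −3)·P⁻¹.
Then A^9 = P·diag(−512, −19683)·P⁻¹ = [[−5120, −59049], [−1536, −19683]] · [[1, −3], [−3, 10]] = [[172027, −575130], [57513, −192222]].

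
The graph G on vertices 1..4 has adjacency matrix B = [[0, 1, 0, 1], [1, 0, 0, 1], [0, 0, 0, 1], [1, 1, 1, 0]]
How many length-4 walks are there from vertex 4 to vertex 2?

The number of length-4 walks from vertex 4 to vertex 2 is entry (4,2) of B^4, where B is the adjacency matrix.
B^2 = [[2, 1, 1, 1], [1, 2, 1, 1], [1, 1, 1, 0], [1, 1, 0, 3]]
B^3 = [[2, 3, 1, 4], [3, 2, 1, 4], [1, 1, 0, 3], [4, 4, 3, 2]]
B^4 = [[7, 6, 4, 6], [6, 7, 4, 6], [4, 4, 3, 2], [6, 6, 2, 11]]

6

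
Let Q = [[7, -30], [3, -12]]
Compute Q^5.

tr Q = -5 and det Q = 6, so the characteristic polynomial is λ² − (-5)λ + (6) with roots -2 and -3.
Eigenvectors give P = [[10, 3], [3, 1]] with P⁻¹ = [[1, -3], [-3, 10]], and Q = P·diag(-2, -3)·P⁻¹.
Then Q^5 = P·diag(-32, -243)·P⁻¹ = [[-320, -729], [-96, -243]] · [[1, -3], [-3, 10]] = [[1867, -6330], [633, -2142]].

[[1867, -6330], [633, -2142]]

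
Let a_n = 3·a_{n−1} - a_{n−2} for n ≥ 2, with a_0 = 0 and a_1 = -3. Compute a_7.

-1131

With companion matrix C = [[3, -1], [1, 0]], [a_n, a_{n−1}]ᵀ = C·[a_{n−1}, a_{n−2}]ᵀ, so [a_7, a_6]ᵀ = C^6·[a_1, a_0]ᵀ.
C^6 = [[377, -144], [144, -55]], giving [a_7, a_6]ᵀ = [[-1131], [-432]].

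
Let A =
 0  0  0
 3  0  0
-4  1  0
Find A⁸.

A is strictly triangular, hence nilpotent: A³ = 0, so A⁸ = 0.

[[0, 0, 0], [0, 0, 0], [0, 0, 0]]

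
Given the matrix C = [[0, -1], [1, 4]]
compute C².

[[-1, -4], [4, 15]]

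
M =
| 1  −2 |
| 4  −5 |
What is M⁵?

tr M = −4 and det M = 3, so the characteristic polynomial is λ² − (−4)λ + (3) with roots −1 and −3.
Eigenvectors give P = [[−1, −1], [−1, −2]] with P⁻¹ = [[−2, 1], [1, −1]], and M = P·diag(−1, −3)·P⁻¹.
Then M⁵ = P·diag(−1, −243)·P⁻¹ = [[1, 243], [1, 486]] · [[−2, 1], [1, −1]] = [[241, −242], [484, −485]].

[[241, −242], [484, −485]]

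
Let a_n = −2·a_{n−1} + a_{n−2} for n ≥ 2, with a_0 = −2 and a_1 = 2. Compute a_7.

With companion matrix Q = [[−2, 1], [1, 0]], [a_n, a_{n−1}]ᵀ = Q·[a_{n−1}, a_{n−2}]ᵀ, so [a_7, a_6]ᵀ = Q^6·[a_1, a_0]ᵀ.
Q^6 = [[169, −70], [−70, 29]], giving [a_7, a_6]ᵀ = [[478], [−198]].

478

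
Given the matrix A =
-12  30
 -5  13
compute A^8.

tr A = 1 and det A = -6, so the characteristic polynomial is λ² − (1)λ + (-6) with roots -2 and 3.
Eigenvectors give P = [[-3, 2], [-1, 1]] with P⁻¹ = [[-1, 2], [-1, 3]], and A = P·diag(-2, 3)·P⁻¹.
Then A^8 = P·diag(256, 6561)·P⁻¹ = [[-768, 13122], [-256, 6561]] · [[-1, 2], [-1, 3]] = [[-12354, 37830], [-6305, 19171]].

[[-12354, 37830], [-6305, 19171]]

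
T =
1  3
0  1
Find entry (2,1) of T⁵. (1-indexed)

T = I + N where N = [[0, 3], [0, 0]] is strictly upper-triangular, so N² = 0.
(I + N)⁵ = I + 5·N = [[1, 15], [0, 1]].

0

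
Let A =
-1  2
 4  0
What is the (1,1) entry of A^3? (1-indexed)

-17

A^2 = [[9, -2], [-4, 8]]
A^3 = [[-17, 18], [36, -8]]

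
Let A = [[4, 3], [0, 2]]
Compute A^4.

A^2 = [[16, 18], [0, 4]]
A^3 = [[64, 84], [0, 8]]
A^4 = [[256, 360], [0, 16]]

[[256, 360], [0, 16]]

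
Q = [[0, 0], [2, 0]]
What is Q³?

Q is strictly triangular, hence nilpotent: Q² = 0, so Q³ = 0.

[[0, 0], [0, 0]]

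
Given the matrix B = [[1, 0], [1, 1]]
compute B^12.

[[1, 0], [12, 1]]

B = I + N where N = [[0, 0], [1, 0]] is strictly lower-triangular, so N^2 = 0.
(I + N)^12 = I + 12·N = [[1, 0], [12, 1]].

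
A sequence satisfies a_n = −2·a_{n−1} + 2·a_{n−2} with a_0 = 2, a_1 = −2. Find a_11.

−63296

With companion matrix M = [[−2, 2], [1, 0]], [a_n, a_{n−1}]ᵀ = M·[a_{n−1}, a_{n−2}]ᵀ, so [a_11, a_10]ᵀ = M¹⁰·[a_1, a_0]ᵀ.
M¹⁰ = [[18272, −13376], [−6688, 4896]], giving [a_11, a_10]ᵀ = [[−63296], [23168]].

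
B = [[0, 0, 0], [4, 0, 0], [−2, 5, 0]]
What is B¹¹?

B is strictly triangular, hence nilpotent: B³ = 0, so B¹¹ = 0.

[[0, 0, 0], [0, 0, 0], [0, 0, 0]]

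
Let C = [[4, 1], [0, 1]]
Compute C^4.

[[256, 85], [0, 1]]

C^2 = [[16, 5], [0, 1]]
C^3 = [[64, 21], [0, 1]]
C^4 = [[256, 85], [0, 1]]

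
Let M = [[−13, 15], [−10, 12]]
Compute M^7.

[[−6817, 6945], [−4630, 4758]]

tr M = −1 and det M = −6, so the characteristic polynomial is λ² − (−1)λ + (−6) with roots 2 and −3.
Eigenvectors give P = [[1, 3], [1, 2]] with P⁻¹ = [[−2, 3], [1, −1]], and M = P·diag(2, −3)·P⁻¹.
Then M^7 = P·diag(128, −2187)·P⁻¹ = [[128, −6561], [128, −4374]] · [[−2, 3], [1, −1]] = [[−6817, 6945], [−4630, 4758]].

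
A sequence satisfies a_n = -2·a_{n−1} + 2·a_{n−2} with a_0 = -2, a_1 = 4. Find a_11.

99840

With companion matrix B = [[-2, 2], [1, 0]], [a_n, a_{n−1}]ᵀ = B·[a_{n−1}, a_{n−2}]ᵀ, so [a_11, a_10]ᵀ = B¹⁰·[a_1, a_0]ᵀ.
B¹⁰ = [[18272, -13376], [-6688, 4896]], giving [a_11, a_10]ᵀ = [[99840], [-36544]].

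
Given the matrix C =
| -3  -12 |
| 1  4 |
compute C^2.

[[-3, -12], [1, 4]]

C² = C (a projection; rank 1, trace 1), so C^2 = C.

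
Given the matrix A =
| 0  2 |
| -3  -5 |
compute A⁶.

tr A = -5 and det A = 6, so the characteristic polynomial is λ² − (-5)λ + (6) with roots -3 and -2.
Eigenvectors give P = [[-2, -1], [3, 1]] with P⁻¹ = [[1, 1], [-3, -2]], and A = P·diag(-3, -2)·P⁻¹.
Then A⁶ = P·diag(729, 64)·P⁻¹ = [[-1458, -64], [2187, 64]] · [[1, 1], [-3, -2]] = [[-1266, -1330], [1995, 2059]].

[[-1266, -1330], [1995, 2059]]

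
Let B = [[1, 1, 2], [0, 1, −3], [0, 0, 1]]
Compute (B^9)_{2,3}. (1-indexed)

−27

B = I + N where N = [[0, 1, 2], [0, 0, −3], [0, 0, 0]] is strictly upper-triangular, so N^3 = 0.
(I + N)^9 = I + 9·N + 36·N^2 = [[1, 9, −90], [0, 1, −27], [0, 0, 1]].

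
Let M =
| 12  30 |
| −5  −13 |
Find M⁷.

[[4758, 13890], [−2315, −6817]]

tr M = −1 and det M = −6, so the characteristic polynomial is λ² − (−1)λ + (−6) with roots 2 and −3.
Eigenvectors give P = [[3, 2], [−1, −1]] with P⁻¹ = [[1, 2], [−1, −3]], and M = P·diag(2, −3)·P⁻¹.
Then M⁷ = P·diag(128, −2187)·P⁻¹ = [[384, −4374], [−128, 2187]] · [[1, 2], [−1, −3]] = [[4758, 13890], [−2315, −6817]].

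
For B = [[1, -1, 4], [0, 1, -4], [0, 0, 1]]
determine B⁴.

B = I + N where N = [[0, -1, 4], [0, 0, -4], [0, 0, 0]] is strictly upper-triangular, so N³ = 0.
(I + N)⁴ = I + 4·N + 6·N² = [[1, -4, 40], [0, 1, -16], [0, 0, 1]].

[[1, -4, 40], [0, 1, -16], [0, 0, 1]]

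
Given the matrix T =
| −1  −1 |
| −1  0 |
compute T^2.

[[2, 1], [1, 1]]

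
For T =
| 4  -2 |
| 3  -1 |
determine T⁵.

tr T = 3 and det T = 2, so the characteristic polynomial is λ² − (3)λ + (2) with roots 1 and 2.
Eigenvectors give P = [[-2, 1], [-3, 1]] with P⁻¹ = [[1, -1], [3, -2]], and T = P·diag(1, 2)·P⁻¹.
Then T⁵ = P·diag(1, 32)·P⁻¹ = [[-2, 32], [-3, 32]] · [[1, -1], [3, -2]] = [[94, -62], [93, -61]].

[[94, -62], [93, -61]]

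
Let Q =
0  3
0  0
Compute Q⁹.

[[0, 0], [0, 0]]

Q is strictly triangular, hence nilpotent: Q² = 0, so Q⁹ = 0.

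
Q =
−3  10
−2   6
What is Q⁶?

[[−251, 630], [−126, 316]]

tr Q = 3 and det Q = 2, so the characteristic polynomial is λ² − (3)λ + (2) with roots 2 and 1.
Eigenvectors give P = [[2, 5], [1, 2]] with P⁻¹ = [[−2, 5], [1, −2]], and Q = P·diag(2, 1)·P⁻¹.
Then Q⁶ = P·diag(64, 1)·P⁻¹ = [[128, 5], [64, 2]] · [[−2, 5], [1, −2]] = [[−251, 630], [−126, 316]].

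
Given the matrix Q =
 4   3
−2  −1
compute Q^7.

tr Q = 3 and det Q = 2, so the characteristic polynomial is λ² − (3)λ + (2) with roots 1 and 2.
Eigenvectors give P = [[−1, 3], [1, −2]] with P⁻¹ = [[2, 3], [1, 1]], and Q = P·diag(1, 2)·P⁻¹.
Then Q^7 = P·diag(1, 128)·P⁻¹ = [[−1, 384], [1, −256]] · [[2, 3], [1, 1]] = [[382, 381], [−254, −253]].

[[382, 381], [−254, −253]]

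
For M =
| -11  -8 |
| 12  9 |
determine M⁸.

tr M = -2 and det M = -3, so the characteristic polynomial is λ² − (-2)λ + (-3) with roots 1 and -3.
Eigenvectors give P = [[-2, -1], [3, 1]] with P⁻¹ = [[1, 1], [-3, -2]], and M = P·diag(1, -3)·P⁻¹.
Then M⁸ = P·diag(1, 6561)·P⁻¹ = [[-2, -6561], [3, 6561]] · [[1, 1], [-3, -2]] = [[19681, 13120], [-19680, -13119]].

[[19681, 13120], [-19680, -13119]]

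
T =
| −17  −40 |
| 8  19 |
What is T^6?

tr T = 2 and det T = −3, so the characteristic polynomial is λ² − (2)λ + (−3) with roots 3 and −1.
Eigenvectors give P = [[−2, 5], [1, −2]] with P⁻¹ = [[2, 5], [1, 2]], and T = P·diag(3, −1)·P⁻¹.
Then T^6 = P·diag(729, 1)·P⁻¹ = [[−1458, 5], [729, −2]] · [[2, 5], [1, 2]] = [[−2911, −7280], [1456, 3641]].

[[−2911, −7280], [1456, 3641]]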